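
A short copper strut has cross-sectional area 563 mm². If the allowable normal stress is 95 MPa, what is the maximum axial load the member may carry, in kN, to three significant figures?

P_max = σ_allow · A = 95 · 563 = 53480 N = 53.48 kN.

53.5 kN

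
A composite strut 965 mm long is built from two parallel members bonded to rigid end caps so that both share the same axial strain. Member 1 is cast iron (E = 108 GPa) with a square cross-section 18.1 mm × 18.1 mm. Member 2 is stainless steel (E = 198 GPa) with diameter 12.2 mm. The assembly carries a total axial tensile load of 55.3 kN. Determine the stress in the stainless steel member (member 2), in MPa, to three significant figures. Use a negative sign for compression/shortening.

A_1 = 327.6 mm².
A_2 = 116.9 mm².
Equal strain + equilibrium ⇒ each member carries load in proportion to AE: A₁E₁ = 35380000 N, A₂E₂ = 23150000 N, ΣAE = 58530000 N.
σ₂ = P·E₂/ΣAE = 55300·198000/58530000 = 187.1 MPa.

187 MPa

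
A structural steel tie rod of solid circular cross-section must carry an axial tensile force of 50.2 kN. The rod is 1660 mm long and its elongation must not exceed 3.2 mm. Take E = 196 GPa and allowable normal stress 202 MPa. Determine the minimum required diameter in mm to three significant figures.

17.8 mm

Required area A ≥ P/σ_allow = 50200/202 = 248.5 mm².
For a solid circular section, d ≥ √(4A/π) = 17.79 mm.
Elongation limit: A ≥ PL/(Eδ_allow) = 50200·1660/(196000·3.2) = 132.9 mm² ⇒ d ≥ 13.01 mm.
The stress limit governs.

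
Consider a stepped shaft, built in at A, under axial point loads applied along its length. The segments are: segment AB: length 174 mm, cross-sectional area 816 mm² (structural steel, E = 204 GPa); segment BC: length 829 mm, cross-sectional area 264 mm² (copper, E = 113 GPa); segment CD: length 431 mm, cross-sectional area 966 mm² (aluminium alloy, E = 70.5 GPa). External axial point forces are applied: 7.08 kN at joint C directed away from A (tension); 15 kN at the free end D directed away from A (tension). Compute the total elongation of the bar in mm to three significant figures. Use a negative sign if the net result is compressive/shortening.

Internal axial forces (sectioning from the free end, tension +): N_CD = 15 kN, N_BC = 22.08 kN, N_AB = 22.08 kN.
δ_AB = 22080·174/(816·204000) = 0.02308 mm
δ_BC = 22080·829/(264·113000) = 0.6136 mm
δ_CD = 15000·431/(966·70500) = 0.09493 mm
δ = Σδ_i = 0.7316 mm.

0.732 mm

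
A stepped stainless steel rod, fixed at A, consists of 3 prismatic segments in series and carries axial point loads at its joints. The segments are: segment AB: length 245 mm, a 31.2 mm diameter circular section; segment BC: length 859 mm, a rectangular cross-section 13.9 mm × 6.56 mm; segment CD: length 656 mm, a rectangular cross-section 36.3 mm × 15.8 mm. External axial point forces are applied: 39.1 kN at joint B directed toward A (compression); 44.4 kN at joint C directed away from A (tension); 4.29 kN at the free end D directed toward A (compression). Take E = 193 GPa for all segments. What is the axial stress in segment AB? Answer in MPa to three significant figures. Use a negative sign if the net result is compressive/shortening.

1.32 MPa

Internal axial forces (sectioning from the free end, tension +): N_CD = -4.29 kN, N_BC = 40.11 kN, N_AB = 1.01 kN.
A_AB = 764.5 mm².
σ_AB = N_AB/A_AB = 1010/764.5 = 1.321 MPa.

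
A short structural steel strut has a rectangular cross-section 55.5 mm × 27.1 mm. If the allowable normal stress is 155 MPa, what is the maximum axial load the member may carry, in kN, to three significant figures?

233 kN

A = 1504 mm².
P_max = σ_allow · A = 155 · 1504 = 233100 N = 233.1 kN.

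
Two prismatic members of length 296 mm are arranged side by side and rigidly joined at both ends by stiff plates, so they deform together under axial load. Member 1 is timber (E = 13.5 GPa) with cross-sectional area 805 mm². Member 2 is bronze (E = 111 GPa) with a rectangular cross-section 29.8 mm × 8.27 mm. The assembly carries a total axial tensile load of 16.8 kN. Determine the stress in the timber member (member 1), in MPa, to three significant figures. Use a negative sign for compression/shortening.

5.93 MPa

A_2 = 246.4 mm².
Equal strain + equilibrium ⇒ each member carries load in proportion to AE: A₁E₁ = 10870000 N, A₂E₂ = 27360000 N, ΣAE = 38220000 N.
σ₁ = P·E₁/ΣAE = 16800·13500/38220000 = 5.934 MPa.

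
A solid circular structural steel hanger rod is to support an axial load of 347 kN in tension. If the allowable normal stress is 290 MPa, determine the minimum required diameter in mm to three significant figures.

39.0 mm

Required area A ≥ P/σ_allow = 347000/290 = 1197 mm².
For a solid circular section, d ≥ √(4A/π) = 39.03 mm.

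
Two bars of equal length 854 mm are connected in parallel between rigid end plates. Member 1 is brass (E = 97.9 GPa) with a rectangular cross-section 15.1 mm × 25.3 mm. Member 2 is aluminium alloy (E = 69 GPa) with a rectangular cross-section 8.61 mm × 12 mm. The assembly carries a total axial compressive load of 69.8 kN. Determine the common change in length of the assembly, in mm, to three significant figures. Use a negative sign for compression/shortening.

-1.34 mm

A_1 = 382 mm².
A_2 = 103.3 mm².
Equal strain + equilibrium ⇒ each member carries load in proportion to AE: A₁E₁ = 37400000 N, A₂E₂ = 7129000 N, ΣAE = 44530000 N.
δ = PL/ΣAE = -69800·854/44530000 = -1.339 mm.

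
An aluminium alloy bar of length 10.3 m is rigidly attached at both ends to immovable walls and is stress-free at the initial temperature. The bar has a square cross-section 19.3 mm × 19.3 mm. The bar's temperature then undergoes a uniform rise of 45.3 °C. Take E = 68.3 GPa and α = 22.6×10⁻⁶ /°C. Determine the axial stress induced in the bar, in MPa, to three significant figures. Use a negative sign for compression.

-69.9 MPa

Free thermal expansion αLΔT = 22.6e-6 · 10300 · 45.3 = 10.54 mm.
The walls impose strain ε = −(10.54)/10300 = -1.0238e-03; σ = Eε = 68300 · -1.0238e-03 = -69.92 MPa.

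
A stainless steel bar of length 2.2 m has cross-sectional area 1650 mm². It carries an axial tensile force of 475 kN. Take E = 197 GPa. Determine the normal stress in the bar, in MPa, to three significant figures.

288 MPa

σ = N/A = 475000/1650 = 287.9 MPa.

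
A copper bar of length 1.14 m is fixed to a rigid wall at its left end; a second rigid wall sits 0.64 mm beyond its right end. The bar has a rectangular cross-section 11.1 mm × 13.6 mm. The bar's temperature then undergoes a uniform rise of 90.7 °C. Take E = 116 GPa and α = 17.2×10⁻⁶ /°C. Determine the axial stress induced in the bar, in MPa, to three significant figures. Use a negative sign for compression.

Free thermal expansion αLΔT = 17.2e-6 · 1140 · 90.7 = 1.778 mm.
The walls engage after the gap closes; constrained expansion = 1.778 − 0.64 = 1.138 mm.
The walls impose strain ε = −(1.138)/1140 = -9.9864e-04; σ = Eε = 116000 · -9.9864e-04 = -115.8 MPa.

-116 MPa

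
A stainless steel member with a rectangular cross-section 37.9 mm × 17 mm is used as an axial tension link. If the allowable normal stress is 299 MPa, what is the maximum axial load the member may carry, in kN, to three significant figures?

A = 644.3 mm².
P_max = σ_allow · A = 299 · 644.3 = 192600 N = 192.6 kN.

193 kN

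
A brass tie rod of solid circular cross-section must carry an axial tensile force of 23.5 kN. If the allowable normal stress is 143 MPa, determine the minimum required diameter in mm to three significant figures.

Required area A ≥ P/σ_allow = 23500/143 = 164.3 mm².
For a solid circular section, d ≥ √(4A/π) = 14.47 mm.

14.5 mm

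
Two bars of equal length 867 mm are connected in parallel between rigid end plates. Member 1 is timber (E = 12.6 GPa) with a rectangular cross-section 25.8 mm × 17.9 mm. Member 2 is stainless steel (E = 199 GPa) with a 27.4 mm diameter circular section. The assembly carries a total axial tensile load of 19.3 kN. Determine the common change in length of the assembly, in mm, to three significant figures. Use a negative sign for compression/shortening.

0.136 mm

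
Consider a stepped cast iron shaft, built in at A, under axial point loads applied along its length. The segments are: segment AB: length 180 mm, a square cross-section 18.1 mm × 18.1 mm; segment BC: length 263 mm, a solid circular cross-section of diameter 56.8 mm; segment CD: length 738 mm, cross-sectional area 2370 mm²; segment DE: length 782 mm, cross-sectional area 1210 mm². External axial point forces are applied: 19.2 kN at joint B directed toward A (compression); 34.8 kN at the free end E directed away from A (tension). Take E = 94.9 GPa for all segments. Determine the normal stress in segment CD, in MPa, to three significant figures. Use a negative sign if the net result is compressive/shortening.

14.7 MPa

Internal axial forces (sectioning from the free end, tension +): N_DE = 34.8 kN, N_CD = 34.8 kN, N_BC = 34.8 kN, N_AB = 15.6 kN.
σ_CD = N_CD/A_CD = 34800/2370 = 14.68 MPa.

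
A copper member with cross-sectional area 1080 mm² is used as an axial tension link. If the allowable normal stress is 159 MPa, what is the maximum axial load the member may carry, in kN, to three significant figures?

172 kN

P_max = σ_allow · A = 159 · 1080 = 171700 N = 171.7 kN.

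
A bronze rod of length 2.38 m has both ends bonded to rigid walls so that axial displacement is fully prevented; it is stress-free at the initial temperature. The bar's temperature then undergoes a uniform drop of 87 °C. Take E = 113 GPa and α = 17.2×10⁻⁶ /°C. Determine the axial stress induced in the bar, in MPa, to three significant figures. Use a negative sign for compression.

169 MPa

Free thermal expansion αLΔT = 17.2e-6 · 2380 · -87 = -3.561 mm.
The walls impose strain ε = −(-3.561)/2380 = 1.4964e-03; σ = Eε = 113000 · 1.4964e-03 = 169.1 MPa.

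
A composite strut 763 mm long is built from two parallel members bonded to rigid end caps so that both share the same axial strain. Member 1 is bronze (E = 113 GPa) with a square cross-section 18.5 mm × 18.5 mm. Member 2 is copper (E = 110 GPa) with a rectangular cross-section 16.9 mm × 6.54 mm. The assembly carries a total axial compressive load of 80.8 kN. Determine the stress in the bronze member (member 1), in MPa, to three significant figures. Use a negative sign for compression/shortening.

A_1 = 342.2 mm².
A_2 = 110.5 mm².
Equal strain + equilibrium ⇒ each member carries load in proportion to AE: A₁E₁ = 38670000 N, A₂E₂ = 12160000 N, ΣAE = 50830000 N.
σ₁ = P·E₁/ΣAE = -80800·113000/50830000 = -179.6 MPa.

-180 MPa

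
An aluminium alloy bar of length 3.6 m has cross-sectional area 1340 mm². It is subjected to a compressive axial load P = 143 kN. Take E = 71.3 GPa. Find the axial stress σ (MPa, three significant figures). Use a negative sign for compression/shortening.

-107 MPa

σ = N/A = -143000/1340 = -106.7 MPa.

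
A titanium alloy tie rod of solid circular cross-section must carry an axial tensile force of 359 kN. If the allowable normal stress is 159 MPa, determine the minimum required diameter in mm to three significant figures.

Required area A ≥ P/σ_allow = 359000/159 = 2258 mm².
For a solid circular section, d ≥ √(4A/π) = 53.62 mm.

53.6 mm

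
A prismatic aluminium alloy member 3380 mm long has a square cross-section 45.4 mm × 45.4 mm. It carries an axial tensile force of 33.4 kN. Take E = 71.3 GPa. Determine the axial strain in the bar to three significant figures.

2.27e-04

A = 2061 mm².
σ = N/A = 16.2 MPa; ε = σ/E = 16.2/71300 = 2.273e-04.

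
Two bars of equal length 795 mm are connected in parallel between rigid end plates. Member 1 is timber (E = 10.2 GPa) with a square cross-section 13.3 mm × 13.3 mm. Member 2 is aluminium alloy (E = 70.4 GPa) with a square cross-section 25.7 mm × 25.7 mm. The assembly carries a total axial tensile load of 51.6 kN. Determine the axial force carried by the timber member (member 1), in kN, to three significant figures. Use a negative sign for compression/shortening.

1.93 kN

A_1 = 176.9 mm².
A_2 = 660.5 mm².
Equal strain + equilibrium ⇒ each member carries load in proportion to AE: A₁E₁ = 1804000 N, A₂E₂ = 46500000 N, ΣAE = 48300000 N.
F₁ = P·A₁E₁/ΣAE = 51600·1804000/48300000 = 1927 N.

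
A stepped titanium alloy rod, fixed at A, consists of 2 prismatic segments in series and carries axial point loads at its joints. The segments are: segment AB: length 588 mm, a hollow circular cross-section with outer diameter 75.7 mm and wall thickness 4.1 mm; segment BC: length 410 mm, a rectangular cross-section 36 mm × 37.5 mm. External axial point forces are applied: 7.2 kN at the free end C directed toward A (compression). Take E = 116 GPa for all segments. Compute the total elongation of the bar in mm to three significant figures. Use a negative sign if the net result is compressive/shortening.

-0.0584 mm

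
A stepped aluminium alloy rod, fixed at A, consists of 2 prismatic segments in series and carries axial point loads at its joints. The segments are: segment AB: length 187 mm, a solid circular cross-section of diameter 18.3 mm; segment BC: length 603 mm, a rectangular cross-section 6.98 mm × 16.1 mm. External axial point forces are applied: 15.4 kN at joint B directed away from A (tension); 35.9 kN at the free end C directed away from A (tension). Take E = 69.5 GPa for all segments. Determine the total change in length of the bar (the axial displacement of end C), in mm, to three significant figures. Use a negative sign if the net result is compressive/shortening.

3.30 mm

Internal axial forces (sectioning from the free end, tension +): N_BC = 35.9 kN, N_AB = 51.3 kN.
A_AB = 263 mm².
A_BC = 112.4 mm².
δ_AB = 51300·187/(263·69500) = 0.5248 mm
δ_BC = 35900·603/(112.4·69500) = 2.772 mm
δ = Σδ_i = 3.296 mm.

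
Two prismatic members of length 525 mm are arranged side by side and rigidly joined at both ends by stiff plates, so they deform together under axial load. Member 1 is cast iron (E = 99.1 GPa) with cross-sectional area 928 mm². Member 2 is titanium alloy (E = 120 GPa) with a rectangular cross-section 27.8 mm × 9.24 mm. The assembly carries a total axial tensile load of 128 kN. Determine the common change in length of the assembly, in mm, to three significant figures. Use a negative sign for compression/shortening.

A_2 = 256.9 mm².
Equal strain + equilibrium ⇒ each member carries load in proportion to AE: A₁E₁ = 91960000 N, A₂E₂ = 30820000 N, ΣAE = 122800000 N.
δ = PL/ΣAE = 128000·525/122800000 = 0.5473 mm.

0.547 mm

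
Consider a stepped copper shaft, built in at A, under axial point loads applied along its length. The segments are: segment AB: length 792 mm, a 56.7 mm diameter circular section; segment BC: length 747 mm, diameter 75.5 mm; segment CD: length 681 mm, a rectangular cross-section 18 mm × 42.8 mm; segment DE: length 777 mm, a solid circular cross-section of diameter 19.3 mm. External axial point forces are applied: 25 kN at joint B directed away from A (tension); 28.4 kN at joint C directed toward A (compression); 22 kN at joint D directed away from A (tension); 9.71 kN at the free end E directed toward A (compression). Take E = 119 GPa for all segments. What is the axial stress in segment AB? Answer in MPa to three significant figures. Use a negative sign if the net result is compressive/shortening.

3.52 MPa

Internal axial forces (sectioning from the free end, tension +): N_DE = -9.71 kN, N_CD = 12.29 kN, N_BC = -16.11 kN, N_AB = 8.89 kN.
A_AB = 2525 mm².
σ_AB = N_AB/A_AB = 8890/2525 = 3.521 MPa.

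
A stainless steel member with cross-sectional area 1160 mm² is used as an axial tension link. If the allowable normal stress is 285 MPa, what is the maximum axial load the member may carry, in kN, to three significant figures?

331 kN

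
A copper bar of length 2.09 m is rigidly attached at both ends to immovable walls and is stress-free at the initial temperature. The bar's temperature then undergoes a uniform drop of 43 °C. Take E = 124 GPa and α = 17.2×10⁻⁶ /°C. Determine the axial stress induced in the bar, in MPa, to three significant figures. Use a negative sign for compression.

Free thermal expansion αLΔT = 17.2e-6 · 2090 · -43 = -1.546 mm.
The walls impose strain ε = −(-1.546)/2090 = 7.3960e-04; σ = Eε = 124000 · 7.3960e-04 = 91.71 MPa.

91.7 MPa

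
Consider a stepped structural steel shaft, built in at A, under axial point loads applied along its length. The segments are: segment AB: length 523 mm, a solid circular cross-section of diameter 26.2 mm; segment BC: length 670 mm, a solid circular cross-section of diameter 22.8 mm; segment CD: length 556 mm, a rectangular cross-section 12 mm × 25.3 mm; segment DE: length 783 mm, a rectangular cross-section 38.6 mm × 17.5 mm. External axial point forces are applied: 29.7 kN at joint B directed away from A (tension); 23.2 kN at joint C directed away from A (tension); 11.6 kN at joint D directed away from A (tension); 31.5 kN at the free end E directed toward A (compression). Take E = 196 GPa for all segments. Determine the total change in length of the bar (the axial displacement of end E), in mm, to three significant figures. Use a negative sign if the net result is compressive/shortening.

-0.181 mm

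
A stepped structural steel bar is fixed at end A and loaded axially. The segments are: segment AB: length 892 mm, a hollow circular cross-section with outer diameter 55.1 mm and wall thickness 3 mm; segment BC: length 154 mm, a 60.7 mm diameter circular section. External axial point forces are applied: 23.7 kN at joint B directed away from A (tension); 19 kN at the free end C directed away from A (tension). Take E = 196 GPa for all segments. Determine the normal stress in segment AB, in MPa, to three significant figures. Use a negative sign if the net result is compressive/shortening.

Internal axial forces (sectioning from the free end, tension +): N_BC = 19 kN, N_AB = 42.7 kN.
A_AB = 491 mm².
σ_AB = N_AB/A_AB = 42700/491 = 86.96 MPa.

87.0 MPa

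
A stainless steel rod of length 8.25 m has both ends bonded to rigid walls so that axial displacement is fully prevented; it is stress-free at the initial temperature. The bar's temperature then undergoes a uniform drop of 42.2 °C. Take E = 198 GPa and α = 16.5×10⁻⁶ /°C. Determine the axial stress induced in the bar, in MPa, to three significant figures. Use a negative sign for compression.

138 MPa

Free thermal expansion αLΔT = 16.5e-6 · 8250 · -42.2 = -5.744 mm.
The walls impose strain ε = −(-5.744)/8250 = 6.9630e-04; σ = Eε = 198000 · 6.9630e-04 = 137.9 MPa.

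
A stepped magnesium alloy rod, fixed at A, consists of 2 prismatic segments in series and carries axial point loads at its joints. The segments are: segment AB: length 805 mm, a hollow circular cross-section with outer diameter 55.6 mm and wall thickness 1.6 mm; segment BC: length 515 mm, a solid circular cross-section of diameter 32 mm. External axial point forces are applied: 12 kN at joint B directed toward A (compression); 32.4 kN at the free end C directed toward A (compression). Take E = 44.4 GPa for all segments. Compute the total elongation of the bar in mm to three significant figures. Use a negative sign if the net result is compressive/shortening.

-3.43 mm

Internal axial forces (sectioning from the free end, tension +): N_BC = -32.4 kN, N_AB = -44.4 kN.
A_AB = 271.4 mm².
A_BC = 804.2 mm².
δ_AB = -44400·805/(271.4·44400) = -2.966 mm
δ_BC = -32400·515/(804.2·44400) = -0.4673 mm
δ = Σδ_i = -3.433 mm.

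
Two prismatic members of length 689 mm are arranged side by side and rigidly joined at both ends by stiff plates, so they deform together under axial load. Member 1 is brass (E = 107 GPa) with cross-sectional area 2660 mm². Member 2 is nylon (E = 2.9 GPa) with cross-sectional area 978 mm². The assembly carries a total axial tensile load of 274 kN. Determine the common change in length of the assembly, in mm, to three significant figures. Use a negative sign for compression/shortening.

Equal strain + equilibrium ⇒ each member carries load in proportion to AE: A₁E₁ = 284600000 N, A₂E₂ = 2836000 N, ΣAE = 287500000 N.
δ = PL/ΣAE = 274000·689/287500000 = 0.6567 mm.

0.657 mm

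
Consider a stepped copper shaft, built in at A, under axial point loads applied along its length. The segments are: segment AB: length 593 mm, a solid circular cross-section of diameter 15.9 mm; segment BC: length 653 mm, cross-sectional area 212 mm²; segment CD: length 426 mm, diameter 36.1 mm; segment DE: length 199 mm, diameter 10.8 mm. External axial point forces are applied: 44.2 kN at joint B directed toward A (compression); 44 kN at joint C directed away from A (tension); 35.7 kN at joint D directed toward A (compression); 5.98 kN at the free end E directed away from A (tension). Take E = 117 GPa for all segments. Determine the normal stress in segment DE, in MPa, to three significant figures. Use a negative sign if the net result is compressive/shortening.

65.3 MPa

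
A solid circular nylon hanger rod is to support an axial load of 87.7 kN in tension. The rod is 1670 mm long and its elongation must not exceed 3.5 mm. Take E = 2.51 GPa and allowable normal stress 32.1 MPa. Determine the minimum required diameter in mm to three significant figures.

146 mm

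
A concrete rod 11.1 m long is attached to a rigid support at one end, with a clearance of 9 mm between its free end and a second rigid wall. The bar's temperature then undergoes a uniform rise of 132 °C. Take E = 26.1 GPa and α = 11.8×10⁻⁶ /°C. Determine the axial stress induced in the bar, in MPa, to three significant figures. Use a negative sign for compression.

Free thermal expansion αLΔT = 11.8e-6 · 11100 · 132 = 17.29 mm.
The walls engage after the gap closes; constrained expansion = 17.29 − 9 = 8.289 mm.
The walls impose strain ε = −(8.289)/11100 = -7.4679e-04; σ = Eε = 26100 · -7.4679e-04 = -19.49 MPa.

-19.5 MPa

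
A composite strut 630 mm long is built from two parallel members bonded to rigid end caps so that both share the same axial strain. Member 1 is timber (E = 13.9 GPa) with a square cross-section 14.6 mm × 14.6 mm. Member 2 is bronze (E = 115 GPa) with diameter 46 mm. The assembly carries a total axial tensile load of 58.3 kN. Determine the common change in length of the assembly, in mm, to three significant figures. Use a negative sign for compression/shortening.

A_1 = 213.2 mm².
A_2 = 1662 mm².
Equal strain + equilibrium ⇒ each member carries load in proportion to AE: A₁E₁ = 2963000 N, A₂E₂ = 191100000 N, ΣAE = 194100000 N.
δ = PL/ΣAE = 58300·630/194100000 = 0.1892 mm.

0.189 mm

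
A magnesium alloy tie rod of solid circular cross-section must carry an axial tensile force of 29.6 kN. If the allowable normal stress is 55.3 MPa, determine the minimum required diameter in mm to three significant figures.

26.1 mm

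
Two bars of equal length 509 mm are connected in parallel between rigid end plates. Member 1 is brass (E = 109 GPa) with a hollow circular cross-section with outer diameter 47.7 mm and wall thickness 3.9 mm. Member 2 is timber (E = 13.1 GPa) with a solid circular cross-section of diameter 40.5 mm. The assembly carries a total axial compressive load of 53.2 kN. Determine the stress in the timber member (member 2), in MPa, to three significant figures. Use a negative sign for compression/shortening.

-9.25 MPa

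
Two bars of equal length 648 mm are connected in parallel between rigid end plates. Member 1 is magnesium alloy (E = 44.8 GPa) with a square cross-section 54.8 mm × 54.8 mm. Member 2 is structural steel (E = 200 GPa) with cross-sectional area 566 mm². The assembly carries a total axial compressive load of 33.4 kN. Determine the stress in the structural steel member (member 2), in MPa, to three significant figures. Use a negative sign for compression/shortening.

A_1 = 3003 mm².
Equal strain + equilibrium ⇒ each member carries load in proportion to AE: A₁E₁ = 134500000 N, A₂E₂ = 113200000 N, ΣAE = 247700000 N.
σ₂ = P·E₂/ΣAE = -33400·200000/247700000 = -26.96 MPa.

-27.0 MPa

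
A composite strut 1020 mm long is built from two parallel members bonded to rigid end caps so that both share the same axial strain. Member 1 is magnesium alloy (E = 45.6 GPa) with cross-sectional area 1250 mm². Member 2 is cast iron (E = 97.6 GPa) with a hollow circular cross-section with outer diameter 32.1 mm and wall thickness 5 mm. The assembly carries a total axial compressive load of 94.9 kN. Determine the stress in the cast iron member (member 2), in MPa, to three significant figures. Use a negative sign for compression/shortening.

-94.0 MPa

A_2 = 425.7 mm².
Equal strain + equilibrium ⇒ each member carries load in proportion to AE: A₁E₁ = 57000000 N, A₂E₂ = 41550000 N, ΣAE = 98550000 N.
σ₂ = P·E₂/ΣAE = -94900·97600/98550000 = -93.99 MPa.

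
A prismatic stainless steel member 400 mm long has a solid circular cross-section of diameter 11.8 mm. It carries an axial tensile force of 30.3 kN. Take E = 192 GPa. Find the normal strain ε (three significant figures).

0.00144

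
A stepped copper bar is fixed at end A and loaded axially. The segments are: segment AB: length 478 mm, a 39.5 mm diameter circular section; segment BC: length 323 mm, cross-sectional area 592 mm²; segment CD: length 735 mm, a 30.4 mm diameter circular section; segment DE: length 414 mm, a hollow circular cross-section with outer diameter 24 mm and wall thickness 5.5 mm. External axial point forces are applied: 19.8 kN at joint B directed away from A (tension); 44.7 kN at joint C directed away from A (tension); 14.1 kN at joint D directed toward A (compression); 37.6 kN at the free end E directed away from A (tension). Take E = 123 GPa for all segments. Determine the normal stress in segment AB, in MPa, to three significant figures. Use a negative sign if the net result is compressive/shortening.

Internal axial forces (sectioning from the free end, tension +): N_DE = 37.6 kN, N_CD = 23.5 kN, N_BC = 68.2 kN, N_AB = 88 kN.
A_AB = 1225 mm².
σ_AB = N_AB/A_AB = 88000/1225 = 71.81 MPa.

71.8 MPa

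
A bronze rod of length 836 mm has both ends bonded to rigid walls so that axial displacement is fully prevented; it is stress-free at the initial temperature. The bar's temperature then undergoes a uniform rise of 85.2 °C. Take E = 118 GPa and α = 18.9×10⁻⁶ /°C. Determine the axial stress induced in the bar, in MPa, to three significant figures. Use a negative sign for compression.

Free thermal expansion αLΔT = 18.9e-6 · 836 · 85.2 = 1.346 mm.
The walls impose strain ε = −(1.346)/836 = -1.6103e-03; σ = Eε = 118000 · -1.6103e-03 = -190 MPa.

-190 MPa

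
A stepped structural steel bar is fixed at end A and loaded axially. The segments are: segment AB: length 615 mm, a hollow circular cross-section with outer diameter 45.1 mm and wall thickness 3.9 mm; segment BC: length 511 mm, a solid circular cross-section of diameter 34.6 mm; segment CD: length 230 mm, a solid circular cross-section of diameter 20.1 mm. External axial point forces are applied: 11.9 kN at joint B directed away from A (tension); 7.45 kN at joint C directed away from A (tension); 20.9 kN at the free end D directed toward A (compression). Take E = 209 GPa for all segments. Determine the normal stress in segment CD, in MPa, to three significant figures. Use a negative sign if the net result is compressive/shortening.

Internal axial forces (sectioning from the free end, tension +): N_CD = -20.9 kN, N_BC = -13.45 kN, N_AB = -1.55 kN.
A_CD = 317.3 mm².
σ_CD = N_CD/A_CD = -20900/317.3 = -65.87 MPa.

-65.9 MPa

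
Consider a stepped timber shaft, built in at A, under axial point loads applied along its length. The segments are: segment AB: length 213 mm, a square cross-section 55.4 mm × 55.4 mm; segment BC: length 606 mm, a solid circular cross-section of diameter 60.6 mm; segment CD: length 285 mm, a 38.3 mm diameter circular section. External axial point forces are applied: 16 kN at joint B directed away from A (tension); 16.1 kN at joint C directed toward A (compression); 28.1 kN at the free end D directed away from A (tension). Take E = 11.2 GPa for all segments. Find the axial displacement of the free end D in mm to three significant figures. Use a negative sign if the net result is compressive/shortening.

Internal axial forces (sectioning from the free end, tension +): N_CD = 28.1 kN, N_BC = 12 kN, N_AB = 28 kN.
A_AB = 3069 mm².
A_BC = 2884 mm².
A_CD = 1152 mm².
δ_AB = 28000·213/(3069·11200) = 0.1735 mm
δ_BC = 12000·606/(2884·11200) = 0.2251 mm
δ_CD = 28100·285/(1152·11200) = 0.6206 mm
δ = Σδ_i = 1.019 mm.

1.02 mm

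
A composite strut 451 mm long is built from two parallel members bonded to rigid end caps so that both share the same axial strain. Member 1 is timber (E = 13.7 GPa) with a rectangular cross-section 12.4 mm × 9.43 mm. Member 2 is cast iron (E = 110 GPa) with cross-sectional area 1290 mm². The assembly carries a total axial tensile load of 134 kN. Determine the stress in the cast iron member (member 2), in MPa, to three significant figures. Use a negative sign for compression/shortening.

A_1 = 116.9 mm².
Equal strain + equilibrium ⇒ each member carries load in proportion to AE: A₁E₁ = 1602000 N, A₂E₂ = 141900000 N, ΣAE = 143500000 N.
σ₂ = P·E₂/ΣAE = 134000·110000/143500000 = 102.7 MPa.

103 MPa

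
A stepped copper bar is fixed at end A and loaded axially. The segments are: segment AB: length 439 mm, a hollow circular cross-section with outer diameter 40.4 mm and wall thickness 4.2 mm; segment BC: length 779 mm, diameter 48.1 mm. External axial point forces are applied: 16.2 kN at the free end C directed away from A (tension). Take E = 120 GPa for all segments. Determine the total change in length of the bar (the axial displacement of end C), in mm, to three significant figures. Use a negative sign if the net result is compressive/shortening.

0.182 mm

Internal axial forces (sectioning from the free end, tension +): N_BC = 16.2 kN, N_AB = 16.2 kN.
A_AB = 477.6 mm².
A_BC = 1817 mm².
δ_AB = 16200·439/(477.6·120000) = 0.1241 mm
δ_BC = 16200·779/(1817·120000) = 0.05788 mm
δ = Σδ_i = 0.182 mm.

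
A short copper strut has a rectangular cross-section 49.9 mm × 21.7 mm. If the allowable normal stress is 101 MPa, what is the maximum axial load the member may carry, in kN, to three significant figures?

A = 1083 mm².
P_max = σ_allow · A = 101 · 1083 = 109400 N = 109.4 kN.

109 kN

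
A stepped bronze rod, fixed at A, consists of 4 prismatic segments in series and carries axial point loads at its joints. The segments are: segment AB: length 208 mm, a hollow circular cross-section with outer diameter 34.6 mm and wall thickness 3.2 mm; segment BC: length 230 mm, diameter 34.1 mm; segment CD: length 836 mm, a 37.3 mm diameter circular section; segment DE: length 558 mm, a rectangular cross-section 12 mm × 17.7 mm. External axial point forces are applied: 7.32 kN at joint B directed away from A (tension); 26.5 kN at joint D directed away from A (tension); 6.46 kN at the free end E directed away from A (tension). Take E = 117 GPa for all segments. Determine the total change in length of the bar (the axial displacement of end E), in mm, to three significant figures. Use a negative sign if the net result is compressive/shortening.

0.658 mm

Internal axial forces (sectioning from the free end, tension +): N_DE = 6.46 kN, N_CD = 32.96 kN, N_BC = 32.96 kN, N_AB = 40.28 kN.
A_AB = 315.7 mm².
A_BC = 913.3 mm².
A_CD = 1093 mm².
A_DE = 212.4 mm².
δ_AB = 40280·208/(315.7·117000) = 0.2268 mm
δ_BC = 32960·230/(913.3·117000) = 0.07095 mm
δ_CD = 32960·836/(1093·117000) = 0.2155 mm
δ_DE = 6460·558/(212.4·117000) = 0.1451 mm
δ = Σδ_i = 0.6584 mm.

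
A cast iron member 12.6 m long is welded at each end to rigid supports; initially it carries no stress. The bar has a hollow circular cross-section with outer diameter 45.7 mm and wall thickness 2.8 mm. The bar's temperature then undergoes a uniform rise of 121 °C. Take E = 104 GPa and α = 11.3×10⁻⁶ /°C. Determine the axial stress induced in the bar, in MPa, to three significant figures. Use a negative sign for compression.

-142 MPa

Free thermal expansion αLΔT = 11.3e-6 · 12600 · 121 = 17.23 mm.
The walls impose strain ε = −(17.23)/12600 = -1.3673e-03; σ = Eε = 104000 · -1.3673e-03 = -142.2 MPa.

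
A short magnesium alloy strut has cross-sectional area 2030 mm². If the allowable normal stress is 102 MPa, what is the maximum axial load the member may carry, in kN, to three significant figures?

207 kN

P_max = σ_allow · A = 102 · 2030 = 207100 N = 207.1 kN.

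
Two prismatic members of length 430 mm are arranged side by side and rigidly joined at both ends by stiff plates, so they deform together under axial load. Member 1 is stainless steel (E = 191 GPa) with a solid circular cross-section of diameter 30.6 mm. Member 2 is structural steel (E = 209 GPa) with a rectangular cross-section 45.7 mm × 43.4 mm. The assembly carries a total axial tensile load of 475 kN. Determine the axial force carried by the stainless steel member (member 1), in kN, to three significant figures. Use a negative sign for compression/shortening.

120 kN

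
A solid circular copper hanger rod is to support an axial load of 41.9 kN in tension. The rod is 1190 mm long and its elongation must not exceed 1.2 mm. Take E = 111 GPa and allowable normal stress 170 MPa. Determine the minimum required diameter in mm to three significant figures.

Required area A ≥ P/σ_allow = 41900/170 = 246.5 mm².
For a solid circular section, d ≥ √(4A/π) = 17.71 mm.
Elongation limit: A ≥ PL/(Eδ_allow) = 41900·1190/(111000·1.2) = 374.3 mm² ⇒ d ≥ 21.83 mm.
The elongation limit governs.

21.8 mm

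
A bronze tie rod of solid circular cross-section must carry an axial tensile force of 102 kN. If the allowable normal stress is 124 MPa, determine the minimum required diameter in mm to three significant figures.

32.4 mm

Required area A ≥ P/σ_allow = 102000/124 = 822.6 mm².
For a solid circular section, d ≥ √(4A/π) = 32.36 mm.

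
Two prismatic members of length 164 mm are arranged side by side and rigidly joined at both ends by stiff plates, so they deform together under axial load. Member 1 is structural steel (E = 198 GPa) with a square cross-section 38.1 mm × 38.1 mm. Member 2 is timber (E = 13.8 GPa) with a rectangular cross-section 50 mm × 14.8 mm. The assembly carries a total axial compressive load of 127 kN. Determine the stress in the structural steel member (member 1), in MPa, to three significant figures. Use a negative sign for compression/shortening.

A_1 = 1452 mm².
A_2 = 740 mm².
Equal strain + equilibrium ⇒ each member carries load in proportion to AE: A₁E₁ = 287400000 N, A₂E₂ = 10210000 N, ΣAE = 297600000 N.
σ₁ = P·E₁/ΣAE = -127000·198000/297600000 = -84.49 MPa.

-84.5 MPa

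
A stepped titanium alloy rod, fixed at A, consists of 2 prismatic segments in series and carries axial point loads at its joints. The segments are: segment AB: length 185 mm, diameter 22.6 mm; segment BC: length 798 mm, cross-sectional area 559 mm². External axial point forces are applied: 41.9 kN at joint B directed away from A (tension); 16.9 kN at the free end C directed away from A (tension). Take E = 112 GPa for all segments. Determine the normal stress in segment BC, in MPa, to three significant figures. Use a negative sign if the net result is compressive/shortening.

30.2 MPa

Internal axial forces (sectioning from the free end, tension +): N_BC = 16.9 kN, N_AB = 58.8 kN.
σ_BC = N_BC/A_BC = 16900/559 = 30.23 MPa.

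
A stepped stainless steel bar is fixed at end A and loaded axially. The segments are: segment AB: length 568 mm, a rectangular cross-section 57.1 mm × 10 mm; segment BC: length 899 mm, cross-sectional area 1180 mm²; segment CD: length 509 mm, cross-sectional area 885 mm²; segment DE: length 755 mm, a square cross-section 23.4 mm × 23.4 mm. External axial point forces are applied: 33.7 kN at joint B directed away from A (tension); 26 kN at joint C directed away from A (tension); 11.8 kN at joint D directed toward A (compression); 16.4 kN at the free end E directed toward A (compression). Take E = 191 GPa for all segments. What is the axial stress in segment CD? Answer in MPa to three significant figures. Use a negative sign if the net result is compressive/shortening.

-31.9 MPa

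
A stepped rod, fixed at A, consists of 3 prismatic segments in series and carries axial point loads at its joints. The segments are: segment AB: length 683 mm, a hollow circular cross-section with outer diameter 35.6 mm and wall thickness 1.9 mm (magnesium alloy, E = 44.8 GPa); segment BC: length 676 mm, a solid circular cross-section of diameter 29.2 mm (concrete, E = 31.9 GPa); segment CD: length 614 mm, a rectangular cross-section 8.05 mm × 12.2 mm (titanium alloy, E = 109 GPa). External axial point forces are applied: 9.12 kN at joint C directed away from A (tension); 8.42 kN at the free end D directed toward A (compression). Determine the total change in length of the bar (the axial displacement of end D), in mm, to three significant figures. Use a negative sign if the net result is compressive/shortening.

-0.408 mm

Internal axial forces (sectioning from the free end, tension +): N_CD = -8.42 kN, N_BC = 0.7 kN, N_AB = 0.7 kN.
A_AB = 201.2 mm².
A_BC = 669.7 mm².
A_CD = 98.21 mm².
δ_AB = 700·683/(201.2·44800) = 0.05305 mm
δ_BC = 700·676/(669.7·31900) = 0.02215 mm
δ_CD = -8420·614/(98.21·109000) = -0.4829 mm
δ = Σδ_i = -0.4077 mm.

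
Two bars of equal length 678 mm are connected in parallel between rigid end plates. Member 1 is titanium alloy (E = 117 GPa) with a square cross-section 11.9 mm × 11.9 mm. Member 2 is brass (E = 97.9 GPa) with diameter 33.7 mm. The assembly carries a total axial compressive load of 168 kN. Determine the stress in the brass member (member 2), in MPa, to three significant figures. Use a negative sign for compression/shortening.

-158 MPa

A_1 = 141.6 mm².
A_2 = 892 mm².
Equal strain + equilibrium ⇒ each member carries load in proportion to AE: A₁E₁ = 16570000 N, A₂E₂ = 87320000 N, ΣAE = 103900000 N.
σ₂ = P·E₂/ΣAE = -168000·97900/103900000 = -158.3 MPa.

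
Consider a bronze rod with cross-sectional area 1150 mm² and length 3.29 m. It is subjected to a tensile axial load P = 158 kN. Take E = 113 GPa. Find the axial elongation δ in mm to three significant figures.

δ_mech = NL/(AE) = 158000·3290/(1150·113000) = 4 mm.

4.00 mm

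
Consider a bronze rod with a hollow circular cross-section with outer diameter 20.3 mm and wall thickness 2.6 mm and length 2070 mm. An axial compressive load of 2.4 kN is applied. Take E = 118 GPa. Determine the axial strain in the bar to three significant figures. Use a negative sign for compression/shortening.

-1.41e-04

A = 144.6 mm².
σ = N/A = -16.6 MPa; ε = σ/E = -16.6/118000 = -1.407e-04.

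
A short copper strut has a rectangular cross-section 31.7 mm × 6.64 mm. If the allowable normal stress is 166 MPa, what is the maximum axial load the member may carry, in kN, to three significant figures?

A = 210.5 mm².
P_max = σ_allow · A = 166 · 210.5 = 34940 N = 34.94 kN.

34.9 kN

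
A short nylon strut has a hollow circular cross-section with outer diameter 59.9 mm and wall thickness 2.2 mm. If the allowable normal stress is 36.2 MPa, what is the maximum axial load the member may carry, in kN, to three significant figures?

A = 398.8 mm².
P_max = σ_allow · A = 36.2 · 398.8 = 14440 N = 14.44 kN.

14.4 kN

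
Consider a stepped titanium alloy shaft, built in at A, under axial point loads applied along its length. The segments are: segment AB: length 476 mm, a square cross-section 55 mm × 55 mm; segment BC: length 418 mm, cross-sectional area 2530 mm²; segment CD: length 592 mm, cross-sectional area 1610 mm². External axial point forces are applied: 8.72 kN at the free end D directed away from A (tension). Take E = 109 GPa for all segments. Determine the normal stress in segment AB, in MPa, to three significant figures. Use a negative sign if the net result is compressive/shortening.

2.88 MPa

Internal axial forces (sectioning from the free end, tension +): N_CD = 8.72 kN, N_BC = 8.72 kN, N_AB = 8.72 kN.
A_AB = 3025 mm².
σ_AB = N_AB/A_AB = 8720/3025 = 2.883 MPa.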